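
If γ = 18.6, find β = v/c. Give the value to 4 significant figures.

β = √(1 − 1/γ²) = √(1 − 1/18.6²) = √(0.997109) = 0.9986

β ≈ 0.9986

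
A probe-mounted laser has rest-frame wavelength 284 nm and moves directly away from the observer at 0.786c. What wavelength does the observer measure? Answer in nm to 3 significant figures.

λ_obs ≈ 820 nm

Relativistic Doppler: λ_obs = λ_src √((1+β)/(1−β))
= 284 × √(1.7860/0.21400) = 284 × 2.8889 = 820 nm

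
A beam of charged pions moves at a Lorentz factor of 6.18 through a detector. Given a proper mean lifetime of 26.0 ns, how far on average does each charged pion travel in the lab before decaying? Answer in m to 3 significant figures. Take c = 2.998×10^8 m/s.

β = √(1 − 1/γ²) = √(1 − 1/6.18²) = 0.98682
Dilated lifetime: Δt = γτ₀ = 6.18 × 26.0 ns = 160.68 ns
d = vΔt = 0.98682c × 160.68 ns = 2.9585×10^8 m/s × 1.6068×10^-7 s = 47.5 m

d ≈ 47.5 m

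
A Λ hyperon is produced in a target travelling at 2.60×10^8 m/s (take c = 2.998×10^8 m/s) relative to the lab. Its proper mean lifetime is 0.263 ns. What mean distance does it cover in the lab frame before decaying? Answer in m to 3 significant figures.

β = v/c = 2.60×10^8 / 2.998×10^8 = 0.86724
γ = 1/√(1 − 0.86724²) = 2.0085
Dilated lifetime: Δt = γτ₀ = 2.0085 × 0.263 ns = 0.52824 ns
d = vΔt = 0.86724c × 0.52824 ns = 2.6000×10^8 m/s × 5.2824×10^-10 s = 0.137 m

d ≈ 0.137 m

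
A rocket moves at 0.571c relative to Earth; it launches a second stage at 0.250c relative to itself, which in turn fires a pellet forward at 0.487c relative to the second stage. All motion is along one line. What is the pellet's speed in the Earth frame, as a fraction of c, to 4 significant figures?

Compose boost 2: (0.250 + 0.571)/(1 + 0.250×0.571) = 0.8210/1.14275 = 0.718442
Compose boost 3: (0.487 + 0.718442)/(1 + 0.487×0.718442) = 1.20544/1.34988 = 0.8930

u ≈ 0.8930c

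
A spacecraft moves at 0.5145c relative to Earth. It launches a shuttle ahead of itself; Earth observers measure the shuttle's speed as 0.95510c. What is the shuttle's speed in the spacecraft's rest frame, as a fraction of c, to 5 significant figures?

Inverse velocity addition: u' = (u − v)/(1 − uv/c²)
= (0.95510 − 0.5145)/(1 − 0.95510×0.5145) = 0.44060/0.5086010 = 0.86630

u' ≈ 0.86630c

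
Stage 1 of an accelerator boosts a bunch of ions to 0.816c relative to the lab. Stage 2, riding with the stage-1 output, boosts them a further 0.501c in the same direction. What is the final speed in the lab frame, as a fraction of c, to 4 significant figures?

u ≈ 0.9348c

Compose boost 2: (0.501 + 0.816)/(1 + 0.501×0.816) = 1.317/1.40882 = 0.9348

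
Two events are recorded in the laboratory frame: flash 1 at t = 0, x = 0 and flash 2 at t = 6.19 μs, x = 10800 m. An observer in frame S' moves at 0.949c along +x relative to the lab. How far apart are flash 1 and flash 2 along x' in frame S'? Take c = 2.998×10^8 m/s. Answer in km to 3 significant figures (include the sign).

Δx' ≈ 28.7 km

γ = 1/√(1 − 0.949²) = 3.1718
Δx' = γ(Δx − vΔt) = 3.1718 × (10800 m − 0.949×(2.998×10^8 m/s)×6.19×10^-6 s)
= 3.1718 × (9038.9 m) = 28.7 km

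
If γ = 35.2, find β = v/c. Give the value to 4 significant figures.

β ≈ 0.9996

β = √(1 − 1/γ²) = √(1 − 1/35.2²) = √(0.999193) = 0.9996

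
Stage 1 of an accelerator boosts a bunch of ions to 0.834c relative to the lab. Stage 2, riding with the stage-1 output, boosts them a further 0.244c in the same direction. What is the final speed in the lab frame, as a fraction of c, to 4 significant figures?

u ≈ 0.8957c

Compose boost 2: (0.244 + 0.834)/(1 + 0.244×0.834) = 1.078/1.20350 = 0.8957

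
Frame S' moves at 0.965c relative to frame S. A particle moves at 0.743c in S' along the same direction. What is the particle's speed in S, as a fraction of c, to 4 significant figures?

u ≈ 0.9948c

Relativistic velocity addition: u = (u' + v)/(1 + u'v/c²)
= (0.743 + 0.965)/(1 + 0.743×0.965) = 1.708/1.71699 = 0.9948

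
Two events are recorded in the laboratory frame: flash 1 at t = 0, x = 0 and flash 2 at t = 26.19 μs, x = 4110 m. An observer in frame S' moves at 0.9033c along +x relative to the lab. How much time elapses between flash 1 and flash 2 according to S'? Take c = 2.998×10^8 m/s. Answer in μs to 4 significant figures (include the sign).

Δt' ≈ 32.18 μs

γ = 1/√(1 − 0.9033²) = 2.33095
Δt' = γ(Δt − vΔx/c²) = 2.33095 × (26.19 μs − 0.9033×4110 m / (2.998×10^8 m/s))
= 2.33095 × (13.8065 μs) = 32.18 μs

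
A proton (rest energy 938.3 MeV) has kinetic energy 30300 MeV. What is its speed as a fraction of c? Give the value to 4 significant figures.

β ≈ 0.9995

γ = 1 + K/(m₀c²) = 1 + 30300/938.3 = 33.2924
β = √(1 − 1/γ²) = 0.9995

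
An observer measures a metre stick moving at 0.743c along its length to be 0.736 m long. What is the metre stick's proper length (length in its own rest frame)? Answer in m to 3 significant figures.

γ = 1/√(1 − 0.743²) = 1.4941
L₀ = γL = 1.4941 × 0.736 = 1.10 m

L₀ ≈ 1.10 m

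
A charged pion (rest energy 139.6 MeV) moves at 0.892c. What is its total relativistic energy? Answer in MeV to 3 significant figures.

E ≈ 309 MeV

γ = 1/√(1 − 0.892²) = 2.2122
E = γm₀c² = 2.2122 × 139.6 MeV = 309 MeV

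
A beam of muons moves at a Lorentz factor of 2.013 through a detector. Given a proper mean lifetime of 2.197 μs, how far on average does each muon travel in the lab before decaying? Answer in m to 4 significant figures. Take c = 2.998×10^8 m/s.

d ≈ 1151 m

β = √(1 − 1/γ²) = √(1 − 1/2.013²) = 0.867882
Dilated lifetime: Δt = γτ₀ = 2.013 × 2.197 μs = 4.42256 μs
d = vΔt = 0.867882c × 4.42256 μs = 2.60191×10^8 m/s × 4.42256×10^-6 s = 1151 m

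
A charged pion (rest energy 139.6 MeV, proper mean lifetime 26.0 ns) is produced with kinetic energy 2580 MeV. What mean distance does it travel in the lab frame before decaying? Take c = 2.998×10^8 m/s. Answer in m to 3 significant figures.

d ≈ 152 m

γ = 1 + K/(m₀c²) = 1 + 2580/139.6 = 19.481
β = √(1 − 1/γ²) = 0.99868
Dilated lifetime: γτ₀ = 19.481 × 26.0 ns = 506.52 ns
d = βc·γτ₀ = 0.99868 × (2.998×10^8 m/s) × 5.0652×10^-7 s = 152 m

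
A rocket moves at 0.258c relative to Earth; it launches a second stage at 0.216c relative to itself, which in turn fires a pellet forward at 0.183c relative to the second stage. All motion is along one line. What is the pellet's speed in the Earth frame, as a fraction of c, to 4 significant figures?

Compose boost 2: (0.216 + 0.258)/(1 + 0.216×0.258) = 0.4740/1.05573 = 0.448979
Compose boost 3: (0.183 + 0.448979)/(1 + 0.183×0.448979) = 0.631979/1.08216 = 0.5840

u ≈ 0.5840c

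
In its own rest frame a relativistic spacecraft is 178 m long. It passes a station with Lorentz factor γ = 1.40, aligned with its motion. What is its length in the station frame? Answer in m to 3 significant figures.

L ≈ 127 m

γ = 1.40 (given)
Length contraction: L = L₀/γ = 178/1.40 = 127 m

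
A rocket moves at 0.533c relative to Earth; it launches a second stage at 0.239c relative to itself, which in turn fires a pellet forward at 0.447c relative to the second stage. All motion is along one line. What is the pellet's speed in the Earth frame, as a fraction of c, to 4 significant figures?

u ≈ 0.8665c

Compose boost 2: (0.239 + 0.533)/(1 + 0.239×0.533) = 0.7720/1.12739 = 0.684769
Compose boost 3: (0.447 + 0.684769)/(1 + 0.447×0.684769) = 1.13177/1.30609 = 0.8665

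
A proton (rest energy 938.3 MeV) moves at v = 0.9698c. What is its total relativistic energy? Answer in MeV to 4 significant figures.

γ = 1/√(1 − 0.9698²) = 4.10002
E = γm₀c² = 4.10002 × 938.3 MeV = 3847 MeV

E ≈ 3847 MeV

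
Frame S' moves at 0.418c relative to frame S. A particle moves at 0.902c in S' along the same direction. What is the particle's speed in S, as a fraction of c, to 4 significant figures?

Relativistic velocity addition: u = (u' + v)/(1 + u'v/c²)
= (0.902 + 0.418)/(1 + 0.902×0.418) = 1.320/1.37704 = 0.9586

u ≈ 0.9586c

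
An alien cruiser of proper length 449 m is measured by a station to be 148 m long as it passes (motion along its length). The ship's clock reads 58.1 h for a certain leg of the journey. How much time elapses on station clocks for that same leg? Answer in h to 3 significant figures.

Length contraction ⇒ γ = L₀/L = 449/148 = 3.0338
Time dilation: Δt = γτ₀ = 3.0338 × 58.1 h = 176 h

Δt ≈ 176 h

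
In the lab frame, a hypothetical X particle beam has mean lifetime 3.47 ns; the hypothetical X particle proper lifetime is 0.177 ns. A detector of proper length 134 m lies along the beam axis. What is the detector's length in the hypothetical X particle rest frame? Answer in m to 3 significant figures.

L ≈ 6.84 m

Time dilation ⇒ γ = Δt/τ₀ = 3.47/0.177 = 19.605
Length contraction: L = L₀/γ = 134/19.605 = 6.84 m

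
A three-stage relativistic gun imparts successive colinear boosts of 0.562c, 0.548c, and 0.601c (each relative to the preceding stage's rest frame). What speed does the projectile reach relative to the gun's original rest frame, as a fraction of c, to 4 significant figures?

u ≈ 0.9600c

Compose boost 2: (0.548 + 0.562)/(1 + 0.548×0.562) = 1.110/1.30798 = 0.848639
Compose boost 3: (0.601 + 0.848639)/(1 + 0.601×0.848639) = 1.44964/1.51003 = 0.9600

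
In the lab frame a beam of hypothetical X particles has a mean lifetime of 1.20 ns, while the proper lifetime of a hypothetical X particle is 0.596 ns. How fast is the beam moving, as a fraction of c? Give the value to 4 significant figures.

γ = Δt/τ₀ = 1.20/0.596 = 2.01342
β = √(1 − 1/γ²) = √(1 − 1/2.01342²) = 0.8679

β ≈ 0.8679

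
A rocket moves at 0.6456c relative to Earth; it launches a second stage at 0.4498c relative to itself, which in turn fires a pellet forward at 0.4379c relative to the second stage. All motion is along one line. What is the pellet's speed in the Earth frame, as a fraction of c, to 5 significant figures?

Compose boost 2: (0.4498 + 0.6456)/(1 + 0.4498×0.6456) = 1.0954/1.290391 = 0.8488901
Compose boost 3: (0.4379 + 0.8488901)/(1 + 0.4379×0.8488901) = 1.286790/1.371729 = 0.93808

u ≈ 0.93808c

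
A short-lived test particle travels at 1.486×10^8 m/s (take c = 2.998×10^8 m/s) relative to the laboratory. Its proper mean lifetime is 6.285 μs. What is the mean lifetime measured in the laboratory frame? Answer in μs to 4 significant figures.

Δt ≈ 7.236 μs

β = v/c = 1.486×10^8 / 2.998×10^8 = 0.495664
γ = 1/√(1 − 0.495664²) = 1.15139
Time dilation: Δt = γτ₀ = 1.15139 × 6.285 μs = 7.236 μs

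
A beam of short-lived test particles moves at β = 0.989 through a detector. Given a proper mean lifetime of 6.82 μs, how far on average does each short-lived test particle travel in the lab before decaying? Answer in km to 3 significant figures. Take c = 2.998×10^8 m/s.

d ≈ 13.7 km

γ = 1/√(1 − 0.989²) = 6.7606
Dilated lifetime: Δt = γτ₀ = 6.7606 × 6.82 μs = 46.107 μs
d = vΔt = 0.989c × 46.107 μs = 2.9650×10^8 m/s × 4.6107×10^-5 s = 13.7 km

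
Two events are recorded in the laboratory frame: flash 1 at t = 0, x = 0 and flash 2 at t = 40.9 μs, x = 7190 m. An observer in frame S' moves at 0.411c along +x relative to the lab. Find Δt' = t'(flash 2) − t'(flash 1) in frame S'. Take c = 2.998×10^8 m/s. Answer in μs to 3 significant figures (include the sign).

Δt' ≈ 34.1 μs

γ = 1/√(1 − 0.411²) = 1.0969
Δt' = γ(Δt − vΔx/c²) = 1.0969 × (40.9 μs − 0.411×7190 m / (2.998×10^8 m/s))
= 1.0969 × (31.043 μs) = 34.1 μs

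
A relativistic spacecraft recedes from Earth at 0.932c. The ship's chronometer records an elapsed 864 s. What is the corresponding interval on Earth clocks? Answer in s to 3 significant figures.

Δt ≈ 2380 s

γ = 1/√(1 − 0.932²) = 2.7589
Time dilation: Δt = γτ₀ = 2.7589 × 864 s = 2380 s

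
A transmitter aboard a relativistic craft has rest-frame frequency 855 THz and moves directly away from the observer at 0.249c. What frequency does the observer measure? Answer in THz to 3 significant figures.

Relativistic Doppler: f_obs = f_src √((1−β)/(1+β))
= 855 × √(0.75100/1.2490) = 855 × 0.77542 = 663 THz

f_obs ≈ 663 THz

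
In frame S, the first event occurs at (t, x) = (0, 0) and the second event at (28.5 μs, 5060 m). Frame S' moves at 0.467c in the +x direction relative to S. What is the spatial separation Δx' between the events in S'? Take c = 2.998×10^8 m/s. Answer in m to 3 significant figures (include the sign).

Δx' ≈ 1210 m

γ = 1/√(1 − 0.467²) = 1.1309
Δx' = γ(Δx − vΔt) = 1.1309 × (5060 m − 0.467×(2.998×10^8 m/s)×28.5×10^-6 s)
= 1.1309 × (1069.8 m) = 1210 m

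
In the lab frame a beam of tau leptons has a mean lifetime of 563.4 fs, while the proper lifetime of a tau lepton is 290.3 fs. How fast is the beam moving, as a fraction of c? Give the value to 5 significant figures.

γ = Δt/τ₀ = 563.4/290.3 = 1.940751
β = √(1 − 1/γ²) = √(1 − 1/1.940751²) = 0.85703

β ≈ 0.85703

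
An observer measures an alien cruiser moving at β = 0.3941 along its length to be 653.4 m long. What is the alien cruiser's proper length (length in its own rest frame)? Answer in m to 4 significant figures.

L₀ ≈ 710.9 m

γ = 1/√(1 − 0.3941²) = 1.08806
L₀ = γL = 1.08806 × 653.4 = 710.9 m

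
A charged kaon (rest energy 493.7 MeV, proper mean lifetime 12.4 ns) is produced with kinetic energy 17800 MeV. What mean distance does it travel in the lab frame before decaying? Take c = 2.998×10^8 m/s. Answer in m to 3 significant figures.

d ≈ 138 m

γ = 1 + K/(m₀c²) = 1 + 17800/493.7 = 37.054
β = √(1 − 1/γ²) = 0.99964
Dilated lifetime: γτ₀ = 37.054 × 12.4 ns = 459.47 ns
d = βc·γτ₀ = 0.99964 × (2.998×10^8 m/s) × 4.5947×10^-7 s = 138 m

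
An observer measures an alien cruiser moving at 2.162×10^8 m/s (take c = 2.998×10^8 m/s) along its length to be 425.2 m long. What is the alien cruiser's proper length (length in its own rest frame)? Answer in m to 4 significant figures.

β = v/c = 2.162×10^8 / 2.998×10^8 = 0.721147
γ = 1/√(1 − 0.721147²) = 1.44346
L₀ = γL = 1.44346 × 425.2 = 613.8 m

L₀ ≈ 613.8 m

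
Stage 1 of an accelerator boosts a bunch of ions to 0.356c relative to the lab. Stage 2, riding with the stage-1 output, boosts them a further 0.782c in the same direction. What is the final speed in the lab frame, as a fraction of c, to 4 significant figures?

u ≈ 0.8902c

Compose boost 2: (0.782 + 0.356)/(1 + 0.782×0.356) = 1.138/1.27839 = 0.8902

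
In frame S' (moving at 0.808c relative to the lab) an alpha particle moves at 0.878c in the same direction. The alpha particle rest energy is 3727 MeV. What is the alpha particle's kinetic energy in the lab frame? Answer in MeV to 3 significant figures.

K ≈ 18900 MeV

u_lab = (0.878 + 0.808)/(1 + 0.878×0.808) = 0.986297
γ = 1/√(1 − 0.986297²) = 6.0614
K = (γ − 1)m₀c² = (6.0614 − 1) × 3727 = 5.0614 × 3727 = 18900 MeV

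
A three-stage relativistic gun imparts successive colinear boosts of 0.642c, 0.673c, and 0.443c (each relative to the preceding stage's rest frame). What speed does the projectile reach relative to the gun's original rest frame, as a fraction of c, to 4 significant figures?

Compose boost 2: (0.673 + 0.642)/(1 + 0.673×0.642) = 1.315/1.43207 = 0.918254
Compose boost 3: (0.443 + 0.918254)/(1 + 0.443×0.918254) = 1.36125/1.40679 = 0.9676

u ≈ 0.9676c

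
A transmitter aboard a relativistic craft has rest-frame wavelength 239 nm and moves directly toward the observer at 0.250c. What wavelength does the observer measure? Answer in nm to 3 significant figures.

λ_obs ≈ 185 nm

Relativistic Doppler: λ_obs = λ_src √((1−β)/(1+β))
= 239 × √(0.75000/1.2500) = 239 × 0.77460 = 185 nm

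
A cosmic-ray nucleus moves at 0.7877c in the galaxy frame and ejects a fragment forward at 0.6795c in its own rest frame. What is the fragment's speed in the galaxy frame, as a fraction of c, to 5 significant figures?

u ≈ 0.95568c

Compose boost 2: (0.6795 + 0.7877)/(1 + 0.6795×0.7877) = 1.4672/1.535242 = 0.95568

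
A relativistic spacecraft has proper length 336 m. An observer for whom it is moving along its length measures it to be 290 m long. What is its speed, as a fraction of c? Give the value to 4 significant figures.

γ = L₀/L = 336/290 = 1.15862
β = √(1 − 1/γ²) = 0.5050

β ≈ 0.5050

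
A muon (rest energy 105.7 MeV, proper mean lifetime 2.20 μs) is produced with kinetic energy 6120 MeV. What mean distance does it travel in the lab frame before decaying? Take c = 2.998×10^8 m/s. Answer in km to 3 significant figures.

d ≈ 38.8 km

γ = 1 + K/(m₀c²) = 1 + 6120/105.7 = 58.900
β = √(1 − 1/γ²) = 0.99986
Dilated lifetime: γτ₀ = 58.900 × 2.20 μs = 129.58 μs
d = βc·γτ₀ = 0.99986 × (2.998×10^8 m/s) × 0.00012958 s = 38.8 km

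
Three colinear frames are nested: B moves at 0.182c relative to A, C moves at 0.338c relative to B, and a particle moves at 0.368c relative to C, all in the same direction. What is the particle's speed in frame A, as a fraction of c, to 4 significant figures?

u ≈ 0.7268c

Compose boost 2: (0.338 + 0.182)/(1 + 0.338×0.182) = 0.5200/1.06152 = 0.489865
Compose boost 3: (0.368 + 0.489865)/(1 + 0.368×0.489865) = 0.857865/1.18027 = 0.7268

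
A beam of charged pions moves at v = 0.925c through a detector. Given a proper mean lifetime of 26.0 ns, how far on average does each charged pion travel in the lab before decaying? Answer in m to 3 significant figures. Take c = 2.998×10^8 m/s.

γ = 1/√(1 − 0.925²) = 2.6318
Dilated lifetime: Δt = γτ₀ = 2.6318 × 26.0 ns = 68.427 ns
d = vΔt = 0.925c × 68.427 ns = 2.7732×10^8 m/s × 6.8427×10^-8 s = 19.0 m

d ≈ 19.0 m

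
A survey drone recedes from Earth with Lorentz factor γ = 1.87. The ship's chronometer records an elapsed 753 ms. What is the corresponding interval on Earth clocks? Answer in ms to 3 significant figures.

γ = 1.87 (given)
Time dilation: Δt = γτ₀ = 1.87 × 753 ms = 1410 ms

Δt ≈ 1410 ms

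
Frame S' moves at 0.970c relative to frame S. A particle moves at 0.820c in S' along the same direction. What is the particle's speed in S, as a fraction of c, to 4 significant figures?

Relativistic velocity addition: u = (u' + v)/(1 + u'v/c²)
= (0.820 + 0.970)/(1 + 0.820×0.970) = 1.790/1.79540 = 0.9970

u ≈ 0.9970c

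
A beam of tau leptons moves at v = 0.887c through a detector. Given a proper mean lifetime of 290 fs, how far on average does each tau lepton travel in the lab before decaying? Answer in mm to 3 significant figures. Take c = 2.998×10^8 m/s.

d ≈ 0.167 mm

γ = 1/√(1 − 0.887²) = 2.1656
Dilated lifetime: Δt = γτ₀ = 2.1656 × 290 fs = 628.02 fs
d = vΔt = 0.887c × 628.02 fs = 2.6592×10^8 m/s × 6.2802×10^-13 s = 0.167 mm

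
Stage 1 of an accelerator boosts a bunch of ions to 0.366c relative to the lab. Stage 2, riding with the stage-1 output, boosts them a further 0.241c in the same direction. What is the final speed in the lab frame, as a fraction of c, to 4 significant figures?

u ≈ 0.5578c

Compose boost 2: (0.241 + 0.366)/(1 + 0.241×0.366) = 0.6070/1.08821 = 0.5578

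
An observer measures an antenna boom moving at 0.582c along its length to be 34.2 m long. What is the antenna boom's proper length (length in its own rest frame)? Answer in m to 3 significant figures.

L₀ ≈ 42.1 m

γ = 1/√(1 − 0.582²) = 1.2297
L₀ = γL = 1.2297 × 34.2 = 42.1 m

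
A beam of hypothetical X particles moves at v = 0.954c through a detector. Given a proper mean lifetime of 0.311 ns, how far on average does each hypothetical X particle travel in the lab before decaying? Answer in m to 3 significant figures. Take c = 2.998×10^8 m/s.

d ≈ 0.297 m

γ = 1/√(1 − 0.954²) = 3.3355
Dilated lifetime: Δt = γτ₀ = 3.3355 × 0.311 ns = 1.0373 ns
d = vΔt = 0.954c × 1.0373 ns = 2.8601×10^8 m/s × 1.0373×10^-9 s = 0.297 m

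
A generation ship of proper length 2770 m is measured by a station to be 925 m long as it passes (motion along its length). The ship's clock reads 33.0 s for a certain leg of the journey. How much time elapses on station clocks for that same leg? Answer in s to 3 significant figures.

Length contraction ⇒ γ = L₀/L = 2770/925 = 2.9946
Time dilation: Δt = γτ₀ = 2.9946 × 33.0 s = 98.8 s

Δt ≈ 98.8 s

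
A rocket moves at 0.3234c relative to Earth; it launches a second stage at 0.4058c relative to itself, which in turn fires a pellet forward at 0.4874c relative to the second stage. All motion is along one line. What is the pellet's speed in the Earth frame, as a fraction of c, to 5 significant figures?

Compose boost 2: (0.4058 + 0.3234)/(1 + 0.4058×0.3234) = 0.72920/1.131236 = 0.6446048
Compose boost 3: (0.4874 + 0.6446048)/(1 + 0.4874×0.6446048) = 1.132005/1.314180 = 0.86138

u ≈ 0.86138c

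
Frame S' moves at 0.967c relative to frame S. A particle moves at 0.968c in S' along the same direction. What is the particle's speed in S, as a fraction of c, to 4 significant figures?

u ≈ 0.9995c

Relativistic velocity addition: u = (u' + v)/(1 + u'v/c²)
= (0.968 + 0.967)/(1 + 0.968×0.967) = 1.935/1.93606 = 0.9995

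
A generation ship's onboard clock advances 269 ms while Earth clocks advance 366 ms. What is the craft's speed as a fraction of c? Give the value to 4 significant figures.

γ = Δt/τ₀ = 366/269 = 1.36059
β = √(1 − 1/γ²) = √(1 − 1/1.36059²) = 0.6781

β ≈ 0.6781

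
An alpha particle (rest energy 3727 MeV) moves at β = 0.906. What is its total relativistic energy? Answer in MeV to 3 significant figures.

γ = 1/√(1 − 0.906²) = 2.3625
E = γm₀c² = 2.3625 × 3727 MeV = 8810 MeV

E ≈ 8810 MeV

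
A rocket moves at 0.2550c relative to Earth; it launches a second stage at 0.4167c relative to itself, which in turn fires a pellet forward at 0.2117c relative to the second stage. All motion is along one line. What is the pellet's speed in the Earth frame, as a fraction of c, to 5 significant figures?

u ≈ 0.72561c

Compose boost 2: (0.4167 + 0.2550)/(1 + 0.4167×0.2550) = 0.67170/1.106259 = 0.6071818
Compose boost 3: (0.2117 + 0.6071818)/(1 + 0.2117×0.6071818) = 0.8188818/1.128540 = 0.72561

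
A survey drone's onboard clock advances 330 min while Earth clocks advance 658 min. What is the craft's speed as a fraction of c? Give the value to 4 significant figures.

β ≈ 0.8651

γ = Δt/τ₀ = 658/330 = 1.99394
β = √(1 − 1/γ²) = √(1 − 1/1.99394²) = 0.8651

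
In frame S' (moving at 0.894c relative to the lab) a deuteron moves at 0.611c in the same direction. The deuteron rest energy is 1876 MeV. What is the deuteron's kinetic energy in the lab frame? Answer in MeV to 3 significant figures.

K ≈ 6300 MeV

u_lab = (0.611 + 0.894)/(1 + 0.611×0.894) = 0.973333
γ = 1/√(1 − 0.973333²) = 4.3592
K = (γ − 1)m₀c² = (4.3592 − 1) × 1876 = 3.3592 × 1876 = 6300 MeV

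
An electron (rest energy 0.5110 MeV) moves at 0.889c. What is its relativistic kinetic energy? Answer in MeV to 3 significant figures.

K ≈ 0.605 MeV

γ = 1/√(1 − 0.889²) = 2.1838
K = (γ − 1)m₀c² = (2.1838 − 1) × 0.5110 MeV = 1.1838 × 0.5110 MeV = 0.605 MeV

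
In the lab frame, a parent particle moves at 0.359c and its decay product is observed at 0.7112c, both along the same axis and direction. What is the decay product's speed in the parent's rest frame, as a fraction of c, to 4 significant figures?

u' ≈ 0.4730c

Inverse velocity addition: u' = (u − v)/(1 − uv/c²)
= (0.7112 − 0.359)/(1 − 0.7112×0.359) = 0.3522/0.744679 = 0.4730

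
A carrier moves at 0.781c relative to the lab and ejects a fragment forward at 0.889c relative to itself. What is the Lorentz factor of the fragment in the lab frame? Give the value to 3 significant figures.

u_lab = (0.889 + 0.781)/(1 + 0.889×0.781) = 1.670/1.69431 = 0.985653
γ = 1/√(1 − 0.985653²) = 5.92

γ ≈ 5.92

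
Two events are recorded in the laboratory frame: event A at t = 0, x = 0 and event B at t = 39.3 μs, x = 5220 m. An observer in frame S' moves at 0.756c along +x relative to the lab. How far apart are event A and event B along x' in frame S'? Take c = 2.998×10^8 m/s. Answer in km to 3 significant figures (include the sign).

γ = 1/√(1 − 0.756²) = 1.5277
Δx' = γ(Δx − vΔt) = 1.5277 × (5220 m − 0.756×(2.998×10^8 m/s)×39.3×10^-6 s)
= 1.5277 × (-3687.3 m) = -5.63 km

Δx' ≈ -5.63 km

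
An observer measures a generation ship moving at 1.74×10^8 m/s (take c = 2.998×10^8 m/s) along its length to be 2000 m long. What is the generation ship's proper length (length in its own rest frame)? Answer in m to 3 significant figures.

L₀ ≈ 2460 m

β = v/c = 1.74×10^8 / 2.998×10^8 = 0.58039
γ = 1/√(1 − 0.58039²) = 1.2280
L₀ = γL = 1.2280 × 2000 = 2460 m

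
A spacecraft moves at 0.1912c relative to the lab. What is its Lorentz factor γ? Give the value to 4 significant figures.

γ ≈ 1.019

γ = 1/√(1 − β²) = 1/√(1 − 0.1912²) = 1/√(0.963443) = 1.019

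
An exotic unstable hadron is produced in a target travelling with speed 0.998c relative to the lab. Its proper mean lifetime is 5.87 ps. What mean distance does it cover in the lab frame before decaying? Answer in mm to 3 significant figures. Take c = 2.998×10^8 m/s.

γ = 1/√(1 − 0.998²) = 15.819
Dilated lifetime: Δt = γτ₀ = 15.819 × 5.87 ps = 92.859 ps
d = vΔt = 0.998c × 92.859 ps = 2.9920×10^8 m/s × 9.2859×10^-11 s = 27.8 mm

d ≈ 27.8 mm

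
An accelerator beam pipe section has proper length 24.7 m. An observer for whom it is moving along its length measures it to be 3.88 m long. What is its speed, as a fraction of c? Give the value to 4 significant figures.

γ = L₀/L = 24.7/3.88 = 6.36598
β = √(1 − 1/γ²) = 0.9876

β ≈ 0.9876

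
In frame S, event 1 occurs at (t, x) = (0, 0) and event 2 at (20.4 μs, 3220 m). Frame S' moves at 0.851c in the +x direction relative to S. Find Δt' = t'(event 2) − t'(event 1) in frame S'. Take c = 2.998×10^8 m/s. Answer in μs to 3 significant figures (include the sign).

γ = 1/√(1 − 0.851²) = 1.9042
Δt' = γ(Δt − vΔx/c²) = 1.9042 × (20.4 μs − 0.851×3220 m / (2.998×10^8 m/s))
= 1.9042 × (11.260 μs) = 21.4 μs

Δt' ≈ 21.4 μs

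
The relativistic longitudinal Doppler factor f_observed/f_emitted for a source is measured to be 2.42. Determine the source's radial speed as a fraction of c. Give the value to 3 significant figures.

f_obs/f_src = √((1+β)/(1−β)) = 2.42  ⇒  (1+β)/(1−β) = 5.8564
β = |1 − D²|/(1 + D²) = |1 − 5.8564|/(1 + 5.8564) = 0.708

β ≈ 0.708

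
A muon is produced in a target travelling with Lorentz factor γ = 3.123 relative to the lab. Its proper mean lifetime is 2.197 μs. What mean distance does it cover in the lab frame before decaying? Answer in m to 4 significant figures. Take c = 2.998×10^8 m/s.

β = √(1 − 1/γ²) = √(1 − 1/3.123²) = 0.947348
Dilated lifetime: Δt = γτ₀ = 3.123 × 2.197 μs = 6.86123 μs
d = vΔt = 0.947348c × 6.86123 μs = 2.84015×10^8 m/s × 6.86123×10^-6 s = 1949 m

d ≈ 1949 m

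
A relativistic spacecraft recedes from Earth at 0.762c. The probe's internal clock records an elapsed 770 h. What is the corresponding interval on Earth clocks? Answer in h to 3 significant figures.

γ = 1/√(1 − 0.762²) = 1.5442
Time dilation: Δt = γτ₀ = 1.5442 × 770 h = 1190 h

Δt ≈ 1190 h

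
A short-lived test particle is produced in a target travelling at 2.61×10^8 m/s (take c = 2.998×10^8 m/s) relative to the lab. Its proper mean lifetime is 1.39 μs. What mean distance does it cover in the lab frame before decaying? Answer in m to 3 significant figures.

β = v/c = 2.61×10^8 / 2.998×10^8 = 0.87058
γ = 1/√(1 − 0.87058²) = 2.0324
Dilated lifetime: Δt = γτ₀ = 2.0324 × 1.39 μs = 2.8251 μs
d = vΔt = 0.87058c × 2.8251 μs = 2.6100×10^8 m/s × 2.8251×10^-6 s = 737 m

d ≈ 737 m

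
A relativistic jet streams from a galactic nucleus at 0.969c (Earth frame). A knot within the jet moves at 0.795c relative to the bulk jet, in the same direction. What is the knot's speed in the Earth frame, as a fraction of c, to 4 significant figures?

Relativistic velocity addition: u = (u' + v)/(1 + u'v/c²)
= (0.795 + 0.969)/(1 + 0.795×0.969) = 1.764/1.77035 = 0.9964

u ≈ 0.9964c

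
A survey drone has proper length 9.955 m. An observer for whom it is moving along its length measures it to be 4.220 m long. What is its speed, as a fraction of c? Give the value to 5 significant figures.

β ≈ 0.90571

γ = L₀/L = 9.955/4.220 = 2.359005
β = √(1 − 1/γ²) = 0.90571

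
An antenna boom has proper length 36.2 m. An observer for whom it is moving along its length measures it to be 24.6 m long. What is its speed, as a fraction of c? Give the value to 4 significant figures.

β ≈ 0.7336

γ = L₀/L = 36.2/24.6 = 1.47154
β = √(1 − 1/γ²) = 0.7336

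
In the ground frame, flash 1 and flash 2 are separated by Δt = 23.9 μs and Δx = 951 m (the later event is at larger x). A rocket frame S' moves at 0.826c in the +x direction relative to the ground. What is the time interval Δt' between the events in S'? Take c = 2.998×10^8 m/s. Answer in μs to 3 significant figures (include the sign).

γ = 1/√(1 − 0.826²) = 1.7741
Δt' = γ(Δt − vΔx/c²) = 1.7741 × (23.9 μs − 0.826×951 m / (2.998×10^8 m/s))
= 1.7741 × (21.280 μs) = 37.8 μs

Δt' ≈ 37.8 μs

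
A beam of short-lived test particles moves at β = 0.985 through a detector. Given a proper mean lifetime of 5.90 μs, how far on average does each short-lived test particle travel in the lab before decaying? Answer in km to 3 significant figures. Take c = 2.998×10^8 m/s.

γ = 1/√(1 − 0.985²) = 5.7953
Dilated lifetime: Δt = γτ₀ = 5.7953 × 5.90 μs = 34.192 μs
d = vΔt = 0.985c × 34.192 μs = 2.9530×10^8 m/s × 3.4192×10^-5 s = 10.1 km

d ≈ 10.1 km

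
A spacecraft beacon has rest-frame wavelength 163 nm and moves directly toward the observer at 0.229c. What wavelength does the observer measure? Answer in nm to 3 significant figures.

Relativistic Doppler: λ_obs = λ_src √((1−β)/(1+β))
= 163 × √(0.77100/1.2290) = 163 × 0.79205 = 129 nm

λ_obs ≈ 129 nm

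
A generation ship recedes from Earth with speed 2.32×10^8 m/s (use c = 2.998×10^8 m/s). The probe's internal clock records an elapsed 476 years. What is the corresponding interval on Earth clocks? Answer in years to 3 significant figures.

β = v/c = 2.32×10^8 / 2.998×10^8 = 0.77385
γ = 1/√(1 − 0.77385²) = 1.5789
Time dilation: Δt = γτ₀ = 1.5789 × 476 years = 752 years

Δt ≈ 752 years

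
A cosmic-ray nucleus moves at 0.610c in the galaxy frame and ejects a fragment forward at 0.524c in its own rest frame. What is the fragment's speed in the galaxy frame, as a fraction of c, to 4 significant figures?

Compose boost 2: (0.524 + 0.610)/(1 + 0.524×0.610) = 1.134/1.31964 = 0.8593

u ≈ 0.8593c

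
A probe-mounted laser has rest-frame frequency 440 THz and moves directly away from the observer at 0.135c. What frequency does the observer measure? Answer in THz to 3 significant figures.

f_obs ≈ 384 THz

Relativistic Doppler: f_obs = f_src √((1−β)/(1+β))
= 440 × √(0.86500/1.1350) = 440 × 0.87299 = 384 THz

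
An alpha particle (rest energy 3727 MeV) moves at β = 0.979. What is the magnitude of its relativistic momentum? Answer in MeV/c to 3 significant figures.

γ = 1/√(1 − 0.979²) = 4.9053
p = γβm₀c = 4.9053 × 0.979 × 3727 MeV/c = 17900 MeV/c

p ≈ 17900 MeV/c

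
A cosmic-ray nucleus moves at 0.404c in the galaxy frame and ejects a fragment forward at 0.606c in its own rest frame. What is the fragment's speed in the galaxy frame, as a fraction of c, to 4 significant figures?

Compose boost 2: (0.606 + 0.404)/(1 + 0.606×0.404) = 1.010/1.24482 = 0.8114

u ≈ 0.8114c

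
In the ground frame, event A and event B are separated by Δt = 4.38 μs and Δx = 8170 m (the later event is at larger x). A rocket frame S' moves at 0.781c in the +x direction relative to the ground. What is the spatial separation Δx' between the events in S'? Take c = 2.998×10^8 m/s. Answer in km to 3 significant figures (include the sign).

Δx' ≈ 11.4 km

γ = 1/√(1 − 0.781²) = 1.6012
Δx' = γ(Δx − vΔt) = 1.6012 × (8170 m − 0.781×(2.998×10^8 m/s)×4.38×10^-6 s)
= 1.6012 × (7144.5 m) = 11.4 km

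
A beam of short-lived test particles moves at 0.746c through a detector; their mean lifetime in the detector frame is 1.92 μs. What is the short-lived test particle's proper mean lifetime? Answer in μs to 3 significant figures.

τ₀ ≈ 1.28 μs

γ = 1/√(1 − 0.746²) = 1.5016
Proper time: τ₀ = Δt/γ = 1.92/1.5016 = 1.28 μs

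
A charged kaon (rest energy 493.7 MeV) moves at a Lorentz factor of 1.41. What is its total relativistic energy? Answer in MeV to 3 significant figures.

E ≈ 696 MeV

γ = 1.41 (given)
E = γm₀c² = 1.41 × 493.7 MeV = 696 MeV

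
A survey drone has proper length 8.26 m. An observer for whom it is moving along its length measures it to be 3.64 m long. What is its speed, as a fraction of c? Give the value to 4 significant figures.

β ≈ 0.8977

γ = L₀/L = 8.26/3.64 = 2.26923
β = √(1 − 1/γ²) = 0.8977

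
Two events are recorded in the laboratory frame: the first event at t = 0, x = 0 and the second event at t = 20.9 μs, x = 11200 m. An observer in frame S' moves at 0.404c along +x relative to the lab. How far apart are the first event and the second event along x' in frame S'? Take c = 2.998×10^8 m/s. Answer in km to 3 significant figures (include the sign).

γ = 1/√(1 − 0.404²) = 1.0932
Δx' = γ(Δx − vΔt) = 1.0932 × (11200 m − 0.404×(2.998×10^8 m/s)×20.9×10^-6 s)
= 1.0932 × (8668.6 m) = 9.48 km

Δx' ≈ 9.48 km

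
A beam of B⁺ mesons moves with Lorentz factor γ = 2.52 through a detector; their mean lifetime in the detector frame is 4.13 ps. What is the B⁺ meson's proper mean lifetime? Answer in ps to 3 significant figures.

γ = 2.52 (given)
Proper time: τ₀ = Δt/γ = 4.13/2.52 = 1.64 ps

τ₀ ≈ 1.64 ps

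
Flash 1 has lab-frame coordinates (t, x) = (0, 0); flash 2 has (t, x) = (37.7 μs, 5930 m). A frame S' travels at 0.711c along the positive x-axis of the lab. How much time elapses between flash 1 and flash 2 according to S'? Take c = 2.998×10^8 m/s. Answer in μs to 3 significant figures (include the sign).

Δt' ≈ 33.6 μs

γ = 1/√(1 − 0.711²) = 1.4221
Δt' = γ(Δt − vΔx/c²) = 1.4221 × (37.7 μs − 0.711×5930 m / (2.998×10^8 m/s))
= 1.4221 × (23.637 μs) = 33.6 μs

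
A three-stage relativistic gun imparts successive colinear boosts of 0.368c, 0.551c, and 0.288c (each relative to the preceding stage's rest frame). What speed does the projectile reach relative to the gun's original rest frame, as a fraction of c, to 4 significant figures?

Compose boost 2: (0.551 + 0.368)/(1 + 0.551×0.368) = 0.9190/1.20277 = 0.764071
Compose boost 3: (0.288 + 0.764071)/(1 + 0.288×0.764071) = 1.05207/1.22005 = 0.8623

u ≈ 0.8623c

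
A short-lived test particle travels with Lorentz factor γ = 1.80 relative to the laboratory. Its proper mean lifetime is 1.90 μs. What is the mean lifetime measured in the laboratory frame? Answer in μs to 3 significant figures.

Δt ≈ 3.42 μs

γ = 1.80 (given)
Time dilation: Δt = γτ₀ = 1.80 × 1.90 μs = 3.42 μs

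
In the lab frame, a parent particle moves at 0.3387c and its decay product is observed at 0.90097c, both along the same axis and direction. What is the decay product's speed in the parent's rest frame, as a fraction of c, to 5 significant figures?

u' ≈ 0.80921c

Inverse velocity addition: u' = (u − v)/(1 − uv/c²)
= (0.90097 − 0.3387)/(1 − 0.90097×0.3387) = 0.56227/0.6948415 = 0.80921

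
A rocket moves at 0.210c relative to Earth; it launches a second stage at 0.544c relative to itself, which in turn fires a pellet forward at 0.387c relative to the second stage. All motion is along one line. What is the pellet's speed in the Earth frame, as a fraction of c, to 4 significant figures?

u ≈ 0.8429c

Compose boost 2: (0.544 + 0.210)/(1 + 0.544×0.210) = 0.7540/1.11424 = 0.676694
Compose boost 3: (0.387 + 0.676694)/(1 + 0.387×0.676694) = 1.06369/1.26188 = 0.8429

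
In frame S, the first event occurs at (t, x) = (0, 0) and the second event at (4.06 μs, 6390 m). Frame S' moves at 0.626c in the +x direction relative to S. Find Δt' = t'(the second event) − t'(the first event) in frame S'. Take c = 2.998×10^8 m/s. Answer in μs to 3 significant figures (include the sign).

Δt' ≈ -11.9 μs

γ = 1/√(1 − 0.626²) = 1.2823
Δt' = γ(Δt − vΔx/c²) = 1.2823 × (4.06 μs − 0.626×6390 m / (2.998×10^8 m/s))
= 1.2823 × (-9.2827 μs) = -11.9 μs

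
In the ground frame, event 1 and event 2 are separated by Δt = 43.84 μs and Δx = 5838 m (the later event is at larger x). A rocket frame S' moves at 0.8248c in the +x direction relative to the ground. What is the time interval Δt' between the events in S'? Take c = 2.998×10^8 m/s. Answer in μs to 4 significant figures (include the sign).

γ = 1/√(1 − 0.8248²) = 1.76858
Δt' = γ(Δt − vΔx/c²) = 1.76858 × (43.84 μs − 0.8248×5838 m / (2.998×10^8 m/s))
= 1.76858 × (27.7787 μs) = 49.13 μs

Δt' ≈ 49.13 μs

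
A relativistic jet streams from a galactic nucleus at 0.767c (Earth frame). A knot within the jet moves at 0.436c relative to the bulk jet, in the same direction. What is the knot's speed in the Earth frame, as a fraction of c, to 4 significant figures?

Relativistic velocity addition: u = (u' + v)/(1 + u'v/c²)
= (0.436 + 0.767)/(1 + 0.436×0.767) = 1.203/1.33441 = 0.9015

u ≈ 0.9015c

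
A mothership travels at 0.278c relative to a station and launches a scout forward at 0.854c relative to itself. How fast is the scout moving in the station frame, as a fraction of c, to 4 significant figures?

Compose boost 2: (0.854 + 0.278)/(1 + 0.854×0.278) = 1.132/1.23741 = 0.9148

u ≈ 0.9148c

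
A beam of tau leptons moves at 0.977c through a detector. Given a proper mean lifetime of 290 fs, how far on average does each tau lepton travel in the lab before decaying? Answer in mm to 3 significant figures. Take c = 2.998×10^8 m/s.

γ = 1/√(1 − 0.977²) = 4.6896
Dilated lifetime: Δt = γτ₀ = 4.6896 × 290 fs = 1360.0 fs
d = vΔt = 0.977c × 1360.0 fs = 2.9290×10^8 m/s × 1.3600×10^-12 s = 0.398 mm

d ≈ 0.398 mm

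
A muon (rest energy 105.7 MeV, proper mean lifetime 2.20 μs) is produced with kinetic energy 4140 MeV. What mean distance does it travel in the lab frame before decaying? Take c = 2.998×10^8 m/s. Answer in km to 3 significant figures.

d ≈ 26.5 km

γ = 1 + K/(m₀c²) = 1 + 4140/105.7 = 40.167
β = √(1 − 1/γ²) = 0.99969
Dilated lifetime: γτ₀ = 40.167 × 2.20 μs = 88.368 μs
d = βc·γτ₀ = 0.99969 × (2.998×10^8 m/s) × 8.8368×10^-5 s = 26.5 km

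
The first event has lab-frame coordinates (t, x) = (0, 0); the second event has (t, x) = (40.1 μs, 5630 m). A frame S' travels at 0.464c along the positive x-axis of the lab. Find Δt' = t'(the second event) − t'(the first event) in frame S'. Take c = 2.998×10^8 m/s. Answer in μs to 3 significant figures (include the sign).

Δt' ≈ 35.4 μs

γ = 1/√(1 − 0.464²) = 1.1289
Δt' = γ(Δt − vΔx/c²) = 1.1289 × (40.1 μs − 0.464×5630 m / (2.998×10^8 m/s))
= 1.1289 × (31.386 μs) = 35.4 μs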